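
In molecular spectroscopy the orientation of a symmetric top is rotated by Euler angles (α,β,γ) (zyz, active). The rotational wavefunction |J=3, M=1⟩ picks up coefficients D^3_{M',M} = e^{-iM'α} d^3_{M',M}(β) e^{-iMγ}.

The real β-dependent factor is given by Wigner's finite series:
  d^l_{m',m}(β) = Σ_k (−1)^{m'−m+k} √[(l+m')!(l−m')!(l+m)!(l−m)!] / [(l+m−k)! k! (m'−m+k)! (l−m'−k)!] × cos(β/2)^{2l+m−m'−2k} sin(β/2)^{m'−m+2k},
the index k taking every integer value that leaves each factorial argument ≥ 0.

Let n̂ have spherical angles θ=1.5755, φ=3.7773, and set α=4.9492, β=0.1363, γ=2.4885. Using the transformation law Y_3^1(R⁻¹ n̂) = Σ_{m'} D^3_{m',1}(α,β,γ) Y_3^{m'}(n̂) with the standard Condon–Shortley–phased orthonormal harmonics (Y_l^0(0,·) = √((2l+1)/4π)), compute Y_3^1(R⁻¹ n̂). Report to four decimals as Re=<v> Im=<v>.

Need the full column D^3_{m',1} for m'=−3..3 at α=4.9492, β=0.1363, γ=2.4885.
cos(β/2)=0.997679, sin(β/2)=0.068097
d^3_{-3,1}: single k=4 term ⇒ +0.000083;  D = +0.000081-0.000017i
d^3_{-2,1}: k∈[3..4] ⇒ +0.001983 -0.000005 = +0.001979;  D = +0.000850+0.001787i
d^3_{-1,1}: k∈[2..4] ⇒ +0.027566 -0.000171 +0.000000 = +0.027395;  D = -0.021286+0.017245i
d^3_{0,1}: k∈[1..3] ⇒ +0.233171 -0.003259 +0.000005 = +0.229917;  D = -0.182602-0.139708i
d^3_{1,1}: k∈[0..2] ⇒ +0.986153 -0.036755 +0.000128 = +0.949526;  D = +0.383953-0.868436i
d^3_{2,1}: k∈[0..1] ⇒ -0.212855 +0.001983 = -0.210871;  D = -0.207484-0.037642i
d^3_{3,1}: single k=0 term ⇒ +0.017794;  D = +0.001020+0.017765i
Y_3^{m'}(θ=1.5755,φ=3.7773) and Σ D·Y over m':
  (+0.0001-0.0000i)·(+0.1377+0.3938i)  (+0.0009+0.0018i)·(-0.0014+0.0046i)  (-0.0213+0.0172i)·(+0.2600-0.1919i)  (-0.1826-0.1397i)·(+0.0053+0.0000i)  (+0.3840-0.8684i)·(-0.2600-0.1919i)  (-0.2075-0.0376i)·(-0.0014-0.0046i)  (+0.0010+0.0178i)·(-0.1377+0.3938i)
Y_3^1(R⁻¹ n̂) = -0.276650+0.158966i

Re=-0.2766 Im=0.1590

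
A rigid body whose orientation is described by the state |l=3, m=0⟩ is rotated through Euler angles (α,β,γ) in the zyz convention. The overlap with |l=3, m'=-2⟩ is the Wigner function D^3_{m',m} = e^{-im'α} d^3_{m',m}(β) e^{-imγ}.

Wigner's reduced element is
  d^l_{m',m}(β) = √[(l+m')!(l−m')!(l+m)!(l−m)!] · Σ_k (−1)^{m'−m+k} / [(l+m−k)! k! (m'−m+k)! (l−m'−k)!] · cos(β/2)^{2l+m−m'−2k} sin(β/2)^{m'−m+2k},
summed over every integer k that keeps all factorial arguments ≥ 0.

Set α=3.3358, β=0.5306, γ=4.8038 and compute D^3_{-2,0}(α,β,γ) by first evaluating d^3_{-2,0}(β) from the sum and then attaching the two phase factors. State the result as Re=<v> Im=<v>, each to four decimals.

Re=0.2799 Im=0.1145

D^3_{-2,0}(3.3358,0.5306,4.8038) = e^{-i·-2·3.3358}·d^3_{-2,0}(0.5306)·e^{-i·0·4.8038}. Compute d first:
c=cos(0.5306/2)=0.965014, s=sin(0.5306/2)=0.262199; N=√[1·120·6·6]=65.726707
The bounds max(0,m−m')=2 and min(l+m,l−m')=3 give 2 terms
  k=2: (−1)^0·65.7267/(12)·0.9650^4·0.2622^2 = +0.326555
  k=3: (−1)^1·65.7267/(12)·0.9650^2·0.2622^4 = -0.024107
d^3_{-2,0}(0.5306) = +0.326555 -0.024107 = +0.302448
Phases: e^{-i·(-2)·3.3358}=+0.925511+0.378722i, e^{-i·(0)·4.8038}=+1.000000+0.000000i ⇒ D=+0.279918+0.114543i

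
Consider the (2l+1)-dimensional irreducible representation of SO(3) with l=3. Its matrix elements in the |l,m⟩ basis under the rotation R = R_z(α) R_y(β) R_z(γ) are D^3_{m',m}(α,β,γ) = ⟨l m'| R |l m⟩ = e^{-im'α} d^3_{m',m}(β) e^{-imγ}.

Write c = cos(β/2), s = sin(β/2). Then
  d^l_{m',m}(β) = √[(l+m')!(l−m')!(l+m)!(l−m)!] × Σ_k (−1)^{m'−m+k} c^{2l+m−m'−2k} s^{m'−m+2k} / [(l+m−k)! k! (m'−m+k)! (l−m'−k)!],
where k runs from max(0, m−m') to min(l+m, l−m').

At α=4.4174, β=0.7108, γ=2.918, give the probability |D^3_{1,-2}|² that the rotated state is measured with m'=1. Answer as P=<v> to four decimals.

P=0.0418

D^3_{1,-2}(4.4174,0.7108,2.918) = e^{-i·1·4.4174}·d^3_{1,-2}(0.7108)·e^{-i·-2·2.918}. Compute d first:
Half-angle: c=0.937507, s=0.347965. N=√(24·2·1·120)=75.894664
Admissible k: 0..1 (factorial args all ≥0)
  k=0: (−1)^3·75.8947/(12)·0.9375^3·0.3480^3 = -0.219565
  k=1: (−1)^4·75.8947/(24)·0.9375^1·0.3480^5 = +0.015124
d^3_{1,-2}(0.7108) = -0.219565 +0.015124 = -0.204441
|D^3_{1,-2}|² = |d^3_{1,-2}(β)|² = (-0.204441)² = 0.041796 (the z-rotation phases have unit modulus)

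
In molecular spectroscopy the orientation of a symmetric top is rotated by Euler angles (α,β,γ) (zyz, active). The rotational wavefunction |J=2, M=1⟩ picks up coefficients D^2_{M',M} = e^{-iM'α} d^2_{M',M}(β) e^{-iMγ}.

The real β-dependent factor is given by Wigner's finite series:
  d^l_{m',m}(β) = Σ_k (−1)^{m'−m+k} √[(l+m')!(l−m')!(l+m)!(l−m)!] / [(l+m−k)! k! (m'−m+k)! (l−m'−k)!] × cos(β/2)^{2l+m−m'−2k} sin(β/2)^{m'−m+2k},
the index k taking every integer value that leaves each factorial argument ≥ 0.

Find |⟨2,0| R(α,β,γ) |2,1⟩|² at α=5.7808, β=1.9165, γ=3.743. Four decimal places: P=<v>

P=0.1525

Split into d^2_{0,1}(β=1.9165) × two z-phases.
Half-angle: c=0.574953, s=0.818187. N=√(2·2·6·1)=4.898979
The bounds max(0,m−m')=1 and min(l+m,l−m')=2 give 2 terms
  k=1: (−1)^0·4.8990/(2)·0.5750^3·0.8182^1 = +0.380912
  k=2: (−1)^1·4.8990/(2)·0.5750^1·0.8182^3 = -0.771374
d^2_{0,1}(1.9165) = +0.380912 -0.771374 = -0.390462
|D^2_{0,1}|² = |d^2_{0,1}(β)|² = (-0.390462)² = 0.152461 (the z-rotation phases have unit modulus)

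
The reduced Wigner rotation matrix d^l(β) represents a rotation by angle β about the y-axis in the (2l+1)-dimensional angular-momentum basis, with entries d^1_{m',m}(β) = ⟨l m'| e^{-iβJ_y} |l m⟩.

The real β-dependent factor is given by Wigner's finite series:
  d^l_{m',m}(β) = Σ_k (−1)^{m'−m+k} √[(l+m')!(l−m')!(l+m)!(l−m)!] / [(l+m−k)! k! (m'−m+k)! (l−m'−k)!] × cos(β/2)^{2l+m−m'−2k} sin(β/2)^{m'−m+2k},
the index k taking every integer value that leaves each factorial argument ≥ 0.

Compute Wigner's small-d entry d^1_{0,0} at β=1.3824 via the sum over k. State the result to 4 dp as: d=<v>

d=0.1873

d^1_{0,0}(β=1.3824) via Wigner's sum:
With c≡cos(β/2)=0.770482 and s≡sin(β/2)=0.637462, N=[1·1·1·1]^{1/2}=1.000000
k: max(0,(0)−(0))=0 … min(1+(0),1−(0))=1
  k=0: (−1)^0·1.0000/(1)·0.7705^2·0.6375^0 = +0.593642
  k=1: (−1)^1·1.0000/(1)·0.7705^0·0.6375^2 = -0.406358
d^1_{0,0}(1.3824) = +0.593642 -0.406358 = +0.187284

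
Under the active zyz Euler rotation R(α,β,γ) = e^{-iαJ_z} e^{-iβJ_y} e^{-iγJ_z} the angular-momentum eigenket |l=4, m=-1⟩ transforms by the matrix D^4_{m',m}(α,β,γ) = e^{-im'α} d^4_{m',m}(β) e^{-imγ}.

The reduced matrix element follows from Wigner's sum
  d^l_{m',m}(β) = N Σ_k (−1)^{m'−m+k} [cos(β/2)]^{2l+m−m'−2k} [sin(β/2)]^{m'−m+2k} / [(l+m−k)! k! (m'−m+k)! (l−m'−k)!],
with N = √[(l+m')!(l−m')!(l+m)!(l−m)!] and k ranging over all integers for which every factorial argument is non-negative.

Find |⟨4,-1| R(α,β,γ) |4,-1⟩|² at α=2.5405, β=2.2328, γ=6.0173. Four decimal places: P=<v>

P=0.1393

First d^4_{-1,-1}(β=2.2328), then the phase factors e^{-i(-1)α} and e^{-i(-1)γ}:
Half-angle: c=0.438920, s=0.898526. N=√(6·120·6·120)=720.000000
k∈{0,1,2,3} keeps every argument non-negative
  k=0: (−1)^0·720.0000/(720)·0.4389^8·0.8985^0 = +0.001377
  k=1: (−1)^1·720.0000/(48)·0.4389^6·0.8985^2 = -0.086589
  k=2: (−1)^2·720.0000/(24)·0.4389^4·0.8985^4 = +0.725747
  k=3: (−1)^3·720.0000/(72)·0.4389^2·0.8985^6 = -1.013806
d^4_{-1,-1}(2.2328) = +0.001377 -0.086589 +0.725747 -1.013806 = -0.373271
|D^4_{-1,-1}|² = |d^4_{-1,-1}(β)|² = (-0.373271)² = 0.139331 (the z-rotation phases have unit modulus)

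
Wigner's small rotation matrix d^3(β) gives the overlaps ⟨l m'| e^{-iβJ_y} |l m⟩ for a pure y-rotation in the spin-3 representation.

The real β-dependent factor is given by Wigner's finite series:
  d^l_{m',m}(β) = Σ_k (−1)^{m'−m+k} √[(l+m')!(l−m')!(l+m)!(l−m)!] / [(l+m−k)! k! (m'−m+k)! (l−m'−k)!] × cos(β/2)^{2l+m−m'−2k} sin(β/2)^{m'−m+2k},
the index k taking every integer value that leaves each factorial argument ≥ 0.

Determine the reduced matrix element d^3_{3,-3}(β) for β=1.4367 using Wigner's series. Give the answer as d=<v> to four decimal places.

d=0.0813

d^3_{3,-3}(β=1.4367) via Wigner's sum:
With c≡cos(β/2)=0.752893 and s≡sin(β/2)=0.658143, N=[720·1·1·720]^{1/2}=720.000000
k∈{0} keeps every argument non-negative
  k=0: (−1)^6·720.0000/(720)·0.7529^0·0.6581^6 = +0.081269
d^3_{3,-3}(1.4367) = +0.081269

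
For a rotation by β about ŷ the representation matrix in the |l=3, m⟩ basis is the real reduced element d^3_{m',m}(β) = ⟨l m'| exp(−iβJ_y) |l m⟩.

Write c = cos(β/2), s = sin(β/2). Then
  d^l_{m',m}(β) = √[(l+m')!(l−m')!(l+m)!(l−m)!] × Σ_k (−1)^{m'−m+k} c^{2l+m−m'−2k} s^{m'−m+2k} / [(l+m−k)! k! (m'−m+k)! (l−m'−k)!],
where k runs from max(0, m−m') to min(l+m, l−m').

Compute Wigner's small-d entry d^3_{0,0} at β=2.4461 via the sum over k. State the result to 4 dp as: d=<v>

d^3_{0,0}(β=2.4461) via Wigner's sum:
With c≡cos(β/2)=0.340780 and s≡sin(β/2)=0.940143, N=[6·6·6·6]^{1/2}=36.000000
k: max(0,(0)−(0))=0 … min(3+(0),3−(0))=3
  k=0: (−1)^0·36.0000/(36)·0.3408^6·0.9401^0 = +0.001566
  k=1: (−1)^1·36.0000/(4)·0.3408^4·0.9401^2 = -0.107282
  k=2: (−1)^2·36.0000/(4)·0.3408^2·0.9401^4 = +0.816519
  k=3: (−1)^3·36.0000/(36)·0.3408^0·0.9401^6 = -0.690500
d^3_{0,0}(2.4461) = +0.001566 -0.107282 +0.816519 -0.690500 = +0.020303

d=0.0203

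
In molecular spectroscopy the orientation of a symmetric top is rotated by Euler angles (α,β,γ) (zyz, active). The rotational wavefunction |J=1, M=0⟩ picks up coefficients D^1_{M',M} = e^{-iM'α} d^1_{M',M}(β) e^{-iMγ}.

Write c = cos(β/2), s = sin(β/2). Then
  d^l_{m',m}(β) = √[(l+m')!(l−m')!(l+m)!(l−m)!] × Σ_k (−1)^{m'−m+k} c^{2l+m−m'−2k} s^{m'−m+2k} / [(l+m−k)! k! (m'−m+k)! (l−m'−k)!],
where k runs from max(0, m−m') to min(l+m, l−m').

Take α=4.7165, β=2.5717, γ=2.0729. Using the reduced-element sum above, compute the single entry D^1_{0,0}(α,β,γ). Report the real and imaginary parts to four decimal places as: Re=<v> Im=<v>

Re=-0.8420 Im=0.0000

First d^1_{0,0}(β=2.5717), then the phase factors e^{-i(0)α} and e^{-i(0)γ}:
Half-angle: c=0.281106, s=0.959677. N=√(1·1·1·1)=1.000000
Admissible k: 0..1 (factorial args all ≥0)
  k=0: (−1)^0·1.0000/(1)·0.2811^2·0.9597^0 = +0.079021
  k=1: (−1)^1·1.0000/(1)·0.2811^0·0.9597^2 = -0.920979
d^1_{0,0}(2.5717) = +0.079021 -0.920979 = -0.841959
Attach z-rotation phases: D = e^{-i(0)(4.7165)}·(-0.841959)·e^{-i(0)(2.0729)} = -0.841959+0.000000i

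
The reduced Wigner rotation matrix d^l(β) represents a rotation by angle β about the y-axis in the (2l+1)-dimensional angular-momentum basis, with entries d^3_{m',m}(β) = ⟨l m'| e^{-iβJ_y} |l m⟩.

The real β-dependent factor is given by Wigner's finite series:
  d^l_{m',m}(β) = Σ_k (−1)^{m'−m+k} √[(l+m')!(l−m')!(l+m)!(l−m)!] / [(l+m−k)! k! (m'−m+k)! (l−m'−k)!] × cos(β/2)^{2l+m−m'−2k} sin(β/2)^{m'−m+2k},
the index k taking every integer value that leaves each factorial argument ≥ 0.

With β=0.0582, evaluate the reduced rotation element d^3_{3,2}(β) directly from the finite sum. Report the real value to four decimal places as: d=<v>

d^3_{3,2}(β=0.0582) via Wigner's sum:
c=cos(0.0582/2)=0.999577, s=sin(0.0582/2)=0.029096; N=√[720·1·120·1]=293.938769
Admissible k: 0..0 (factorial args all ≥0)
  k=0: (−1)^1·293.9388/(120)·0.9996^5·0.0291^1 = -0.071119
d^3_{3,2}(0.0582) = -0.071119

d=-0.0711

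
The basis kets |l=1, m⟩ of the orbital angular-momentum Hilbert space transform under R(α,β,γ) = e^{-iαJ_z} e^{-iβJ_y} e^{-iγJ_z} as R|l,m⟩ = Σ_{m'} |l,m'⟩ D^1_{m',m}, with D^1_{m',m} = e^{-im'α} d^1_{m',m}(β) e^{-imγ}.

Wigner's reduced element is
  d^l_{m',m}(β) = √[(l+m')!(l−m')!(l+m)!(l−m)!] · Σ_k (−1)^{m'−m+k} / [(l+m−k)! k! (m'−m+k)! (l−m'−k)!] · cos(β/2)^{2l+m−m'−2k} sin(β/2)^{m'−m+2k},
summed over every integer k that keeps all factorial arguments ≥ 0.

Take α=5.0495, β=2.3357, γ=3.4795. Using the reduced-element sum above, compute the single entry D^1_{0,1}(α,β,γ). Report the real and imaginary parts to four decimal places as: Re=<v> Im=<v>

First d^1_{0,1}(β=2.3357), then the phase factors e^{-i(0)α} and e^{-i(1)γ}:
With c≡cos(β/2)=0.392130 and s≡sin(β/2)=0.919910, N=[1·1·2·1]^{1/2}=1.414214
k: max(0,(1)−(0))=1 … min(1+(1),1−(0))=1
  k=1: (−1)^0·1.4142/(1)·0.3921^1·0.9199^1 = +0.510142
d^1_{0,1}(2.3357) = +0.510142
Phases: e^{-i·(0)·5.0495}=+1.000000+0.000000i, e^{-i·(1)·3.4795}=-0.943450+0.331514i ⇒ D=-0.481293+0.169119i

Re=-0.4813 Im=0.1691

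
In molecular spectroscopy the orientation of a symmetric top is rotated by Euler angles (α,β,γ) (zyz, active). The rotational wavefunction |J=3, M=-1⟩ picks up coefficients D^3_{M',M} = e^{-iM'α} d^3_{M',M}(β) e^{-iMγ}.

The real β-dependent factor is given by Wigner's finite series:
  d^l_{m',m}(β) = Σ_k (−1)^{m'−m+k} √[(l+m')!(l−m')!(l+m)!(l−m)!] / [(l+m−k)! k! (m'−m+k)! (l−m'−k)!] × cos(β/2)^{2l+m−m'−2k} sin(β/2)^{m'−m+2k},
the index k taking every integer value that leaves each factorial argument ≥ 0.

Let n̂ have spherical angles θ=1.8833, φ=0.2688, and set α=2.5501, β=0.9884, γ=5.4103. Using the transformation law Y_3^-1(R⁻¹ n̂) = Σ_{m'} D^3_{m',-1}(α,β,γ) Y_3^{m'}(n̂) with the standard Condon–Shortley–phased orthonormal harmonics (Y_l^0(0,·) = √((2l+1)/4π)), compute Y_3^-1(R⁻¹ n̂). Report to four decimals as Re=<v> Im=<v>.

Re=0.2194 Im=0.2327

Need the full column D^3_{m',-1} for m'=−3..3 at α=2.5501, β=0.9884, γ=5.4103.
cos(β/2)=0.880348, sin(β/2)=0.474328
d^3_{-3,-1}: single k=2 term ⇒ +0.523384;  D = +0.460753+0.248269i
d^3_{-2,-1}: k∈[1..2] ⇒ +0.793143 -0.460499 = +0.332644;  D = -0.155103-0.294270i
d^3_{-1,-1}: k∈[0..2] ⇒ +0.465509 -1.081098 +0.235382 = -0.380207;  D = +0.040385-0.378056i
d^3_{0,-1}: k∈[0..2] ⇒ -0.868844 +0.756677 -0.073221 = -0.185388;  D = -0.119134+0.142042i
d^3_{1,-1}: k∈[0..2] ⇒ +0.810823 -0.313843 +0.011389 = +0.508369;  D = -0.488375+0.141171i
d^3_{2,-1}: k∈[0..1] ⇒ -0.460499 +0.066842 = -0.393658;  D = -0.374881-0.120126i
d^3_{3,-1}: single k=0 term ⇒ +0.151939;  D = -0.094257-0.119168i
Y_3^{m'}(θ=1.8833,φ=0.2688) and Σ D·Y over m':
  (+0.4608+0.2483i)·(+0.2488-0.2595i)  (-0.1551-0.2943i)·(-0.2444+0.1457i)  (+0.0404-0.3781i)·(-0.1564+0.0431i)  (-0.1191+0.1420i)·(+0.2900+0.0000i)  (-0.4884+0.1412i)·(+0.1564+0.0431i)  (-0.3749-0.1201i)·(-0.2444-0.1457i)  (-0.0943-0.1192i)·(-0.2488-0.2595i)
Y_3^-1(R⁻¹ n̂) = +0.219450+0.232687i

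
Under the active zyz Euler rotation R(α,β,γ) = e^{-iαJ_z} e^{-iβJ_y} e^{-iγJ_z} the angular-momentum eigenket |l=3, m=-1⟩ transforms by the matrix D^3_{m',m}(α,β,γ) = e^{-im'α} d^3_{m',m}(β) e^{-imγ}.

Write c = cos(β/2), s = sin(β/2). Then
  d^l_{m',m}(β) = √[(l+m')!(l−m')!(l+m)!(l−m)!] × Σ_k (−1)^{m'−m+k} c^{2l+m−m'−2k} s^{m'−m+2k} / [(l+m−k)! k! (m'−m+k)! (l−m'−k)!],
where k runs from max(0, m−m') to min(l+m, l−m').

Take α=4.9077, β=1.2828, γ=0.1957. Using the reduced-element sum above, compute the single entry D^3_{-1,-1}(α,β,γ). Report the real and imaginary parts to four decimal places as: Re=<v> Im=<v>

Re=-0.1609 Im=0.3903

Split into d^3_{-1,-1}(β=1.2828) × two z-phases.
Half-angle: c=0.801259, s=0.598318. N=√(2·24·2·24)=48.000000
The bounds max(0,m−m')=0 and min(l+m,l−m')=2 give 3 terms
  k=0: (−1)^0·48.0000/(48)·0.8013^6·0.5983^0 = +0.264629
  k=1: (−1)^1·48.0000/(6)·0.8013^4·0.5983^2 = -1.180444
  k=2: (−1)^2·48.0000/(8)·0.8013^2·0.5983^4 = +0.493656
d^3_{-1,-1}(1.2828) = +0.264629 -1.180444 +0.493656 = -0.422159
D = (+0.194072-0.980987i)·(-0.422159)·(+0.980912+0.194453i) = -0.160894+0.390296i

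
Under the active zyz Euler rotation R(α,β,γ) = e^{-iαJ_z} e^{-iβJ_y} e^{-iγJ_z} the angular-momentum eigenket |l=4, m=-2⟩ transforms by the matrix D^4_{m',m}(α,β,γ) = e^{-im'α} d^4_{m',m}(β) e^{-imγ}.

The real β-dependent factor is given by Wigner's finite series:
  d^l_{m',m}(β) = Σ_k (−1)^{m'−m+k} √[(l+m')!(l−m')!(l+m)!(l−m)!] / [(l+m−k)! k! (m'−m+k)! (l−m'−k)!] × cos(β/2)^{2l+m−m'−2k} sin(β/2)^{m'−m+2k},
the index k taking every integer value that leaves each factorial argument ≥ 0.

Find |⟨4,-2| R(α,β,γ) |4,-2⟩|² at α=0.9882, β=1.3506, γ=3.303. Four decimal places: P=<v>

D^4_{-2,-2}(0.9882,1.3506,3.303) = e^{-i·-2·0.9882}·d^4_{-2,-2}(1.3506)·e^{-i·-2·3.303}. Compute d first:
With c≡cos(β/2)=0.780519 and s≡sin(β/2)=0.625132, N=[2·720·2·720]^{1/2}=1440.000000
k: max(0,(-2)−(-2))=0 … min(4+(-2),4−(-2))=2
  k=0: (−1)^0·1440.0000/(1440)·0.7805^8·0.6251^0 = +0.137743
  k=1: (−1)^1·1440.0000/(120)·0.7805^6·0.6251^2 = -1.060294
  k=2: (−1)^2·1440.0000/(96)·0.7805^4·0.6251^4 = +0.850182
d^4_{-2,-2}(1.3506) = +0.137743 -1.060294 +0.850182 = -0.072369
|D^4_{-2,-2}|² = |d^4_{-2,-2}(β)|² = (-0.072369)² = 0.005237 (the z-rotation phases have unit modulus)

P=0.0052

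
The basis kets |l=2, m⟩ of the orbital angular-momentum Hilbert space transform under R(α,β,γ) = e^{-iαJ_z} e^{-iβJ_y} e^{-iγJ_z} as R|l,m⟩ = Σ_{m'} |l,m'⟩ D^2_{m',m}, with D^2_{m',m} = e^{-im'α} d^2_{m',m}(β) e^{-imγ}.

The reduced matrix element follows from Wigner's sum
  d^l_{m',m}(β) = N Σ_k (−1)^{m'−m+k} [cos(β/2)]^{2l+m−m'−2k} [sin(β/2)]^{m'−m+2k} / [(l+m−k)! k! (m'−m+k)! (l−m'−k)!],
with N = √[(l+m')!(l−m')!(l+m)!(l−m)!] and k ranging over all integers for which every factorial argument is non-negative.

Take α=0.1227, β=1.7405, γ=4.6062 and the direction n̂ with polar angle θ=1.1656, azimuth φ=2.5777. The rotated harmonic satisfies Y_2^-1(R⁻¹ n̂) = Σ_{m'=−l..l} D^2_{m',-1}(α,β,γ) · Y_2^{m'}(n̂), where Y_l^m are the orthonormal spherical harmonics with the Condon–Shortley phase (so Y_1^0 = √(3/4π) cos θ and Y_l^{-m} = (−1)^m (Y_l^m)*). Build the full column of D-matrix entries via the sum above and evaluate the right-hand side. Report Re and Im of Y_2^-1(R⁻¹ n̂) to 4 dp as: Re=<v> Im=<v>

Need the full column D^2_{m',-1} for m'=−2..2 at α=0.1227, β=1.7405, γ=4.6062.
cos(β/2)=0.644635, sin(β/2)=0.764490
d^2_{-2,-1}: single k=1 term ⇒ +0.409585;  D = +0.056835-0.405623i
d^2_{-1,-1}: k∈[0..1] ⇒ +0.172686 -0.728607 = -0.555921;  D = -0.009178+0.555845i
d^2_{0,-1}: k∈[0..1] ⇒ -0.501638 +0.705514 = +0.203876;  D = -0.021609-0.202728i
d^2_{1,-1}: k∈[0..1] ⇒ +0.728607 -0.341576 = +0.387031;  D = -0.087816-0.376937i
d^2_{2,-1}: single k=0 term ⇒ -0.576050;  D = +0.198386+0.540811i
Y_2^{m'}(θ=1.1656,φ=2.5777) and Σ D·Y over m':
  (+0.0568-0.4056i)·(+0.1399+0.2948i)  (-0.0092+0.5558i)·(-0.2365-0.1496i)  (-0.0216-0.2027i)·(-0.1684+0.0000i)  (-0.0878-0.3769i)·(+0.2365-0.1496i)  (+0.1984+0.5408i)·(+0.1399-0.2948i)
Y_2^-1(R⁻¹ n̂) = +0.326459-0.194823i

Re=0.3265 Im=-0.1948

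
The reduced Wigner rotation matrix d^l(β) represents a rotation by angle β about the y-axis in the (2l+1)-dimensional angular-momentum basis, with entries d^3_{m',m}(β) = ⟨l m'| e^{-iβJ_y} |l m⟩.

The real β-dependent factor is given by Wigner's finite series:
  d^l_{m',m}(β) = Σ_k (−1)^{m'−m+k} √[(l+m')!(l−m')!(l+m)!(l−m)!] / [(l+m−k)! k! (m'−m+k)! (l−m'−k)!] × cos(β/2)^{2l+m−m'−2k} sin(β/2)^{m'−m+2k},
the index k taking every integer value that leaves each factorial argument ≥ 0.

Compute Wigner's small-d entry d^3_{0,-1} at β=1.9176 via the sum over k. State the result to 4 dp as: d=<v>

d^3_{0,-1}(β=1.9176) via Wigner's sum:
Half-angle: c=0.574503, s=0.818503. N=√(6·6·2·24)=41.569219
The bounds max(0,m−m')=0 and min(l+m,l−m')=2 give 3 terms
  k=0: (−1)^1·41.5692/(12)·0.5745^5·0.8185^1 = -0.177448
  k=1: (−1)^2·41.5692/(4)·0.5745^3·0.8185^3 = +1.080559
  k=2: (−1)^3·41.5692/(12)·0.5745^1·0.8185^5 = -0.731111
d^3_{0,-1}(1.9176) = -0.177448 +1.080559 -0.731111 = +0.172000

d=0.1720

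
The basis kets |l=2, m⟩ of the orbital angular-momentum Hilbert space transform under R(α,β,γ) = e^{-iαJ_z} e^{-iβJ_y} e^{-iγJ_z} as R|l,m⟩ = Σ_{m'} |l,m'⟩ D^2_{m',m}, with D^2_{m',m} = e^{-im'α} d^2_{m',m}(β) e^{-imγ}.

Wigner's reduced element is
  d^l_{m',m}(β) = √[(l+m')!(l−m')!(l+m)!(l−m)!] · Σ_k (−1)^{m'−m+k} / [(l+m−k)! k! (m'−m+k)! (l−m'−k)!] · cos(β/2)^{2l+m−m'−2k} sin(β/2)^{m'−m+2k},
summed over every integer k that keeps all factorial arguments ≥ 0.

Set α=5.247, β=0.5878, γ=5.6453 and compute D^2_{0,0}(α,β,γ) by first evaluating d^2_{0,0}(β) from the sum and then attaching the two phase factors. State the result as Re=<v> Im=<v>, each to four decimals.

Re=0.5387 Im=0.0000

Split into d^2_{0,0}(β=0.5878) × two z-phases.
c=cos(0.5878/2)=0.957121, s=sin(0.5878/2)=0.289687; N=√[2·2·2·2]=4.000000
The bounds max(0,m−m')=0 and min(l+m,l−m')=2 give 3 terms
  k=0: (−1)^0·4.0000/(4)·0.9571^4·0.2897^0 = +0.839205
  k=1: (−1)^1·4.0000/(1)·0.9571^2·0.2897^2 = -0.307505
  k=2: (−1)^2·4.0000/(4)·0.9571^0·0.2897^4 = +0.007042
d^2_{0,0}(0.5878) = +0.839205 -0.307505 +0.007042 = +0.538742
Attach z-rotation phases: D = e^{-i(0)(5.247)}·(+0.538742)·e^{-i(0)(5.6453)} = +0.538742+0.000000i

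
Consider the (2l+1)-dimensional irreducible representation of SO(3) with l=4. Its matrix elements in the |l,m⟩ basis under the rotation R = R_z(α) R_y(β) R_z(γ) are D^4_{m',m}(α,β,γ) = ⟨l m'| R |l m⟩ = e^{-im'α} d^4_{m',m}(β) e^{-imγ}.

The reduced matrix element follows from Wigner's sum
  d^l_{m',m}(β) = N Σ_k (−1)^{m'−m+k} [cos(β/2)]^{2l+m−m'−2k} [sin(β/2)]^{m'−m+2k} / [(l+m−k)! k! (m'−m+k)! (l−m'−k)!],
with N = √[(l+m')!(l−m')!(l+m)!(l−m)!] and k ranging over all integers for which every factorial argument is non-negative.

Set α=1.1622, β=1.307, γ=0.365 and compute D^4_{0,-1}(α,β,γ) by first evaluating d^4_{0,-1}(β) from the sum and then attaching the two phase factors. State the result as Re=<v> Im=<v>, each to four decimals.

Split into d^4_{0,-1}(β=1.307) × two z-phases.
Half-angle: c=0.793961, s=0.607969. N=√(24·24·6·120)=643.987578
Admissible k: 0..3 (factorial args all ≥0)
  k=0: (−1)^1·643.9876/(144)·0.7940^7·0.6080^1 = -0.540742
  k=1: (−1)^2·643.9876/(24)·0.7940^5·0.6080^3 = +1.902417
  k=2: (−1)^3·643.9876/(24)·0.7940^3·0.6080^5 = -1.115502
  k=3: (−1)^4·643.9876/(144)·0.7940^1·0.6080^7 = +0.109014
d^4_{0,-1}(1.307) = -0.540742 +1.902417 -1.115502 +0.109014 = +0.355188
D = (+1.000000+0.000000i)·(+0.355188)·(+0.934124+0.356949i) = +0.331789+0.126784i

Re=0.3318 Im=0.1268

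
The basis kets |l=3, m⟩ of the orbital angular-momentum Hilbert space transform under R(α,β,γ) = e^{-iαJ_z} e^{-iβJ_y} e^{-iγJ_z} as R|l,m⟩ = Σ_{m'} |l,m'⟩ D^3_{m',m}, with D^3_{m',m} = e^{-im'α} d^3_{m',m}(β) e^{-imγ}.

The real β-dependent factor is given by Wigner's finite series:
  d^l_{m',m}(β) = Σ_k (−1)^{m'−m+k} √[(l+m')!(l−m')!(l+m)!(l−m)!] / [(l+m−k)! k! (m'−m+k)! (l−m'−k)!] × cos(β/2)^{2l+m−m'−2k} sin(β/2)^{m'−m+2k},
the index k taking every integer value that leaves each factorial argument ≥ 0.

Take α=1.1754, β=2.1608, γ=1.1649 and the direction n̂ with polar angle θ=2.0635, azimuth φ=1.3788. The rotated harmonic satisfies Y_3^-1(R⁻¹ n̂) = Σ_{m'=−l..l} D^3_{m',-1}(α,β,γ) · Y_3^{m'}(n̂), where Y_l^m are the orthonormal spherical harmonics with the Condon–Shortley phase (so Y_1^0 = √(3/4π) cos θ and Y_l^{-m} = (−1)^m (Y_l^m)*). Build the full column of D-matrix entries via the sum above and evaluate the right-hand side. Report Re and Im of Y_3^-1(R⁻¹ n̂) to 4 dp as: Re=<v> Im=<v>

Re=0.1588 Im=-0.1847

Need the full column D^3_{m',-1} for m'=−3..3 at α=1.1754, β=2.1608, γ=1.1649.
cos(β/2)=0.470976, sin(β/2)=0.882146
d^3_{-3,-1}: single k=2 term ⇒ +0.148293;  D = -0.003157-0.148259i
d^3_{-2,-1}: k∈[1..2] ⇒ +0.064645 -0.453573 = -0.388928;  D = +0.362028+0.142131i
d^3_{-1,-1}: k∈[0..2] ⇒ +0.010914 -0.306312 +0.805954 = +0.510556;  D = -0.355234+0.366710i
d^3_{0,-1}: k∈[0..2] ⇒ -0.070815 +0.745296 -0.871549 = -0.197068;  D = -0.077811-0.181056i
d^3_{1,-1}: k∈[0..2] ⇒ +0.229734 -1.074606 +0.471242 = -0.373630;  D = -0.373609+0.003923i
d^3_{2,-1}: k∈[0..1] ⇒ -0.453573 +0.795612 = +0.342039;  D = +0.128423-0.317015i
d^3_{3,-1}: single k=0 term ⇒ +0.520241;  D = -0.369739-0.365983i
Y_3^{m'}(θ=2.0635,φ=1.3788) and Σ D·Y over m':
  (-0.0032-0.1483i)·(-0.1554+0.2393i)  (+0.3620+0.1421i)·(+0.3479+0.1406i)  (-0.3552+0.3667i)·(+0.0064-0.0332i)  (-0.0778-0.1811i)·(+0.3321+0.0000i)  (-0.3736+0.0039i)·(-0.0064-0.0332i)  (+0.1284-0.3170i)·(+0.3479-0.1406i)  (-0.3697-0.3660i)·(+0.1554+0.2393i)
Y_3^-1(R⁻¹ n̂) = +0.158758-0.184690i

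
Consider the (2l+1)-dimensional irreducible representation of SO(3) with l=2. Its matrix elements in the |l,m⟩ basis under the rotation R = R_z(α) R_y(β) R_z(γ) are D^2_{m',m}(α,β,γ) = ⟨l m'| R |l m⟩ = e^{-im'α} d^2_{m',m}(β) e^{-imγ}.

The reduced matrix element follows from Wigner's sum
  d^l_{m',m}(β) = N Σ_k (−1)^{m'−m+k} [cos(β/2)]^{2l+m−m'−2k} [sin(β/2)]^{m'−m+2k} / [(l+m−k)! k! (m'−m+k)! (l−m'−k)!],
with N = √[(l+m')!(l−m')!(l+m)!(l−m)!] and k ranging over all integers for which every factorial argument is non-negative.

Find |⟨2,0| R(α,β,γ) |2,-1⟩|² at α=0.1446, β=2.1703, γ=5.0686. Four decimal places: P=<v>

Split into d^2_{0,-1}(β=2.1703) × two z-phases.
With c≡cos(β/2)=0.466780 and s≡sin(β/2)=0.884373, N=[2·2·1·6]^{1/2}=4.898979
Admissible k: 0..1 (factorial args all ≥0)
  k=0: (−1)^1·4.8990/(2)·0.4668^3·0.8844^1 = -0.220317
  k=1: (−1)^2·4.8990/(2)·0.4668^1·0.8844^3 = +0.790852
d^2_{0,-1}(2.1703) = -0.220317 +0.790852 = +0.570534
|D^2_{0,-1}|² = |d^2_{0,-1}(β)|² = (+0.570534)² = 0.325510 (the z-rotation phases have unit modulus)

P=0.3255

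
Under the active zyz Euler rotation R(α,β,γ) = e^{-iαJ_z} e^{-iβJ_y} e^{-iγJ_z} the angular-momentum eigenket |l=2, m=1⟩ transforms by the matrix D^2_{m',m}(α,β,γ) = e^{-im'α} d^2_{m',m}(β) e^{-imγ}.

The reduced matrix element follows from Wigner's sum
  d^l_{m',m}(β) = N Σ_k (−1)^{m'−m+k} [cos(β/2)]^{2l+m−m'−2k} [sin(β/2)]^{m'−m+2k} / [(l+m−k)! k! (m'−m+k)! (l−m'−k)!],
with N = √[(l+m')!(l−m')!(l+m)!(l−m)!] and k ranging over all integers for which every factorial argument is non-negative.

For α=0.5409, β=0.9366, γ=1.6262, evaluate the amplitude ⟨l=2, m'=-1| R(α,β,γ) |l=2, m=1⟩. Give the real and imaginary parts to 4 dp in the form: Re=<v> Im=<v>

D^2_{-1,1}(0.5409,0.9366,1.6262) = e^{-i·-1·0.5409}·d^2_{-1,1}(0.9366)·e^{-i·1·1.6262}. Compute d first:
With c≡cos(β/2)=0.892337 and s≡sin(β/2)=0.451370, N=[1·6·6·1]^{1/2}=6.000000
k∈{2,3} keeps every argument non-negative
  k=2: (−1)^0·6.0000/(2)·0.8923^2·0.4514^2 = +0.486681
  k=3: (−1)^1·6.0000/(6)·0.8923^0·0.4514^4 = -0.041508
d^2_{-1,1}(0.9366) = +0.486681 -0.041508 = +0.445173
D = (+0.857246+0.514908i)·(+0.445173)·(-0.055375-0.998466i) = +0.207739-0.393730i

Re=0.2077 Im=-0.3937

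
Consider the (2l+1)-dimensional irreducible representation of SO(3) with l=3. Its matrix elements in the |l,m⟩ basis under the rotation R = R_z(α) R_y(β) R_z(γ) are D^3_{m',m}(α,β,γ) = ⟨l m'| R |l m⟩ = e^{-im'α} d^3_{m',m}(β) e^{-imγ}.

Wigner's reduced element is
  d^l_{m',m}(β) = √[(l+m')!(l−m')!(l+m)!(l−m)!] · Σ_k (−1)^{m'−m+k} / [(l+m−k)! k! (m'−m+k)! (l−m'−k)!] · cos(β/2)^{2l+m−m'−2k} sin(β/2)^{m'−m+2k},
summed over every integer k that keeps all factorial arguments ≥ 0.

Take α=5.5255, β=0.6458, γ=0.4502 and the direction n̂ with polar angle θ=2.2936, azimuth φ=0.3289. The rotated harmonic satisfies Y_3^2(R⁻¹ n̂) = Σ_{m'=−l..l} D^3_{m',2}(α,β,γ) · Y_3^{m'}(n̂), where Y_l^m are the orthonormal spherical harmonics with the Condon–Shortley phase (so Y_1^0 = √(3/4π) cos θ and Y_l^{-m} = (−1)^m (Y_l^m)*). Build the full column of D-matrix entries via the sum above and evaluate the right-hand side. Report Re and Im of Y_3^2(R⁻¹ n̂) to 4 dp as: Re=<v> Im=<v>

Need the full column D^3_{m',2} for m'=−3..3 at α=5.5255, β=0.6458, γ=0.4502.
cos(β/2)=0.948319, sin(β/2)=0.317318
d^3_{-3,2}: single k=5 term ⇒ +0.007473;  D = -0.007469+0.000238i
d^3_{-2,2}: k∈[4..5] ⇒ +0.045589 -0.001021 = +0.044568;  D = -0.033335-0.029582i
d^3_{-1,2}: k∈[3..4] ⇒ +0.172337 -0.009648 = +0.162689;  D = -0.014183-0.162070i
d^3_{0,2}: k∈[2..3] ⇒ +0.446034 -0.049940 = +0.396094;  D = +0.246092-0.310370i
d^3_{1,2}: k∈[1..2] ⇒ +0.769604 -0.172337 = +0.597267;  D = +0.591195-0.084950i
d^3_{2,2}: k∈[0..1] ⇒ +0.727323 -0.407172 = +0.320151;  D = +0.261496+0.184706i
d^3_{3,2}: single k=0 term ⇒ -0.596133;  D = -0.117347-0.584469i
Y_3^{m'}(θ=2.2936,φ=0.3289) and Σ D·Y over m':
  (-0.0075+0.0002i)·(+0.0970-0.1468i)  (-0.0333-0.0296i)·(-0.3009+0.2325i)  (-0.0142-0.1621i)·(+0.2725-0.0930i)  (+0.2461-0.3104i)·(+0.2005+0.0000i)  (+0.5912-0.0849i)·(-0.2725-0.0930i)  (+0.2615+0.1847i)·(-0.3009-0.2325i)  (-0.1173-0.5845i)·(-0.0970-0.1468i)
Y_3^2(R⁻¹ n̂) = -0.232522-0.177037i

Re=-0.2325 Im=-0.1770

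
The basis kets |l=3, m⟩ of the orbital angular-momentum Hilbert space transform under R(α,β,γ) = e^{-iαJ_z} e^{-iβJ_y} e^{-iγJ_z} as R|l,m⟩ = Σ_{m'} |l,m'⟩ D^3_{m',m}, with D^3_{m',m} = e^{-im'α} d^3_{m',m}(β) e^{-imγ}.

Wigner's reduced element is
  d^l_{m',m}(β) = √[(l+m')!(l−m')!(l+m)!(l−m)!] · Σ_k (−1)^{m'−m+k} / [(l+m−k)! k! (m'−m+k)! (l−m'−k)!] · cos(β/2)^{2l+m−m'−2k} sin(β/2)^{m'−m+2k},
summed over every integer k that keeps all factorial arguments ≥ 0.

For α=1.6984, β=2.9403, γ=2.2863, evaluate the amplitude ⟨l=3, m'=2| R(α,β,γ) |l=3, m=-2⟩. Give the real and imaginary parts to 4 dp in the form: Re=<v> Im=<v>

Split into d^3_{2,-2}(β=2.9403) × two z-phases.
c=cos(2.9403/2)=0.100476, s=sin(2.9403/2)=0.994939; N=√[120·1·1·120]=120.000000
The bounds max(0,m−m')=0 and min(l+m,l−m')=1 give 2 terms
  k=0: (−1)^4·120.0000/(24)·0.1005^2·0.9949^4 = +0.049464
  k=1: (−1)^5·120.0000/(120)·0.1005^0·0.9949^6 = -0.970018
d^3_{2,-2}(2.9403) = +0.049464 -0.970018 = -0.920555
Attach z-rotation phases: D = e^{-i(2)(1.6984)}·(-0.920555)·e^{-i(-2)(2.2863)} = -0.354234-0.849670i

Re=-0.3542 Im=-0.8497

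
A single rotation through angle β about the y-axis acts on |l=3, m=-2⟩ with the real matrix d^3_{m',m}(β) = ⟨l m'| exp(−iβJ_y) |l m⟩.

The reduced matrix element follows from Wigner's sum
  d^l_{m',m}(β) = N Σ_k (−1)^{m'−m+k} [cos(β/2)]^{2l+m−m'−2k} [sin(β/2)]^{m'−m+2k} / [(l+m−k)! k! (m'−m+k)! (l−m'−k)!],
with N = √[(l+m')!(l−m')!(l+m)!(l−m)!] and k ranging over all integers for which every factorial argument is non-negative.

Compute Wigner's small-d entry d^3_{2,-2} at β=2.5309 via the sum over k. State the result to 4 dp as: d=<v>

d=-0.3788

d^3_{2,-2}(β=2.5309) via Wigner's sum:
c=cos(2.5309/2)=0.300623, s=sin(2.5309/2)=0.953743; N=√[120·1·1·120]=120.000000
k: max(0,(-2)−(2))=0 … min(3+(-2),3−(2))=1
  k=0: (−1)^4·120.0000/(24)·0.3006^2·0.9537^4 = +0.373888
  k=1: (−1)^5·120.0000/(120)·0.3006^0·0.9537^6 = -0.752641
d^3_{2,-2}(2.5309) = +0.373888 -0.752641 = -0.378753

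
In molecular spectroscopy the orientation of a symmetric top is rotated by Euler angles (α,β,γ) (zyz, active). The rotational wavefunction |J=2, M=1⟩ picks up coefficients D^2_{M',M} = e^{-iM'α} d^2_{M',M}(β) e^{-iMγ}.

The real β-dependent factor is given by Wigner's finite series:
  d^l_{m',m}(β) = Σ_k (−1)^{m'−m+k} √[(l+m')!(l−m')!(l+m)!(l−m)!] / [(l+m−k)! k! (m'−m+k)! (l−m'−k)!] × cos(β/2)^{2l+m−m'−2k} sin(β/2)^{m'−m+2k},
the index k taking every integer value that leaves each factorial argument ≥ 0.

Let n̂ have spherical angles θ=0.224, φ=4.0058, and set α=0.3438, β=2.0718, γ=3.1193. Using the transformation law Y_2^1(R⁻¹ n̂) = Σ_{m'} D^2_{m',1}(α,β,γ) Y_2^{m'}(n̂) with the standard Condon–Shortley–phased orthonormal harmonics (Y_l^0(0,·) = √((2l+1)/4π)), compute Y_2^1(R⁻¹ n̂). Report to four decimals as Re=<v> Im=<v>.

Need the full column D^2_{m',1} for m'=−2..2 at α=0.3438, β=2.0718, γ=3.1193.
cos(β/2)=0.509752, sin(β/2)=0.860321
d^2_{-2,1}: single k=3 term ⇒ +0.649189;  D = -0.492366-0.423110i
d^2_{-1,1}: k∈[2..3] ⇒ +0.576980 -0.547827 = +0.029153;  D = -0.027221-0.010436i
d^2_{0,1}: k∈[1..2] ⇒ +0.279134 -0.795091 = -0.515957;  D = +0.515829+0.011501i
d^2_{1,1}: k∈[0..1] ⇒ +0.067520 -0.576980 = -0.509459;  D = +0.483355-0.160988i
d^2_{2,1}: single k=0 term ⇒ -0.227912;  D = +0.179305-0.140690i
Y_2^{m'}(θ=0.224,φ=4.0058) and Σ D·Y over m':
  (-0.4924-0.4231i)·(-0.0030-0.0188i)  (-0.0272-0.0104i)·(-0.1086+0.1273i)  (+0.5158+0.0115i)·(+0.5841+0.0000i)  (+0.4834-0.1610i)·(+0.1086+0.1273i)  (+0.1793-0.1407i)·(-0.0030+0.0188i)
Y_2^1(R⁻¹ n̂) = +0.374194+0.062741i

Re=0.3742 Im=0.0627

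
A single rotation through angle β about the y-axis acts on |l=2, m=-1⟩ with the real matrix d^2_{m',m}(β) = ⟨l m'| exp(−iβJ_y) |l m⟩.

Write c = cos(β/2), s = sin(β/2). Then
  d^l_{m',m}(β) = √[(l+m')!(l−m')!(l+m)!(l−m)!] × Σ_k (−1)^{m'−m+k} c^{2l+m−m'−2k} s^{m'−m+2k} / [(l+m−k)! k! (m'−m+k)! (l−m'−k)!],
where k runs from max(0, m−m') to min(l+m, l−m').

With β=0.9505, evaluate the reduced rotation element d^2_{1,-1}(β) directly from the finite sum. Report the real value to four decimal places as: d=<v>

d=0.4528

d^2_{1,-1}(β=0.9505) via Wigner's sum:
c=cos(0.9505/2)=0.889178, s=sin(0.9505/2)=0.457561; N=√[6·1·1·6]=6.000000
The bounds max(0,m−m')=0 and min(l+m,l−m')=1 give 2 terms
  k=0: (−1)^2·6.0000/(2)·0.8892^2·0.4576^2 = +0.496588
  k=1: (−1)^3·6.0000/(6)·0.8892^0·0.4576^4 = -0.043832
d^2_{1,-1}(0.9505) = +0.496588 -0.043832 = +0.452756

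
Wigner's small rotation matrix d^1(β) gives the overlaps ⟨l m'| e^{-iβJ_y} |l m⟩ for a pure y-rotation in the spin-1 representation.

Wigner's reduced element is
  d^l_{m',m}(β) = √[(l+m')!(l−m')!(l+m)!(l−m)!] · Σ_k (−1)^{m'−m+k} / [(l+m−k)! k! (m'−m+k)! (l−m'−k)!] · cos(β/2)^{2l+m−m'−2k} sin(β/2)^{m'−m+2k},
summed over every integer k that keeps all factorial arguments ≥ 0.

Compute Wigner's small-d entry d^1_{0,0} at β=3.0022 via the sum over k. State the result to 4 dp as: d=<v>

d=-0.9903

d^1_{0,0}(β=3.0022) via Wigner's sum:
c=cos(3.0022/2)=0.069640, s=sin(3.0022/2)=0.997572; N=√[1·1·1·1]=1.000000
k∈{0,1} keeps every argument non-negative
  k=0: (−1)^0·1.0000/(1)·0.0696^2·0.9976^0 = +0.004850
  k=1: (−1)^1·1.0000/(1)·0.0696^0·0.9976^2 = -0.995150
d^1_{0,0}(3.0022) = +0.004850 -0.995150 = -0.990301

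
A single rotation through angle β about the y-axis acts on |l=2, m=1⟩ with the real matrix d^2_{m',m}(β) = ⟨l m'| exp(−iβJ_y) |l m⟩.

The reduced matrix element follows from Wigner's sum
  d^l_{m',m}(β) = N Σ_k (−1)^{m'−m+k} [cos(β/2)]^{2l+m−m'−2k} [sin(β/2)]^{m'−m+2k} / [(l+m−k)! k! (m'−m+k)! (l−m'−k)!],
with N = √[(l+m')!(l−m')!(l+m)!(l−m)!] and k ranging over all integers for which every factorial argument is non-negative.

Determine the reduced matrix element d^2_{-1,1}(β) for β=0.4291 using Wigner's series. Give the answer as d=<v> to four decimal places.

d=0.1278

d^2_{-1,1}(β=0.4291) via Wigner's sum:
c=cos(0.4291/2)=0.977072, s=sin(0.4291/2)=0.212908; N=√[1·6·6·1]=6.000000
Admissible k: 2..3 (factorial args all ≥0)
  k=2: (−1)^0·6.0000/(2)·0.9771^2·0.2129^2 = +0.129825
  k=3: (−1)^1·6.0000/(6)·0.9771^0·0.2129^4 = -0.002055
d^2_{-1,1}(0.4291) = +0.129825 -0.002055 = +0.127770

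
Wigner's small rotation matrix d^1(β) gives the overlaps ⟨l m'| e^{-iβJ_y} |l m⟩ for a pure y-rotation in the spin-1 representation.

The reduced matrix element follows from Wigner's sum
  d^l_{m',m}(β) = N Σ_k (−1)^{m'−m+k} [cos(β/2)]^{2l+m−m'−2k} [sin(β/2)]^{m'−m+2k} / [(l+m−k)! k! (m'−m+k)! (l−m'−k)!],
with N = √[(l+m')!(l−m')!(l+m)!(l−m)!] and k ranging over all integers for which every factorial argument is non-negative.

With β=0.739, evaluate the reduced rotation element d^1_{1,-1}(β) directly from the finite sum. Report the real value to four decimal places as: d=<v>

d=0.1304

d^1_{1,-1}(β=0.739) via Wigner's sum:
c=cos(0.739/2)=0.932508, s=sin(0.739/2)=0.361149; N=√[2·1·1·2]=2.000000
The bounds max(0,m−m')=0 and min(l+m,l−m')=0 give 1 term
  k=0: (−1)^2·2.0000/(2)·0.9325^0·0.3611^2 = +0.130429
d^1_{1,-1}(0.739) = +0.130429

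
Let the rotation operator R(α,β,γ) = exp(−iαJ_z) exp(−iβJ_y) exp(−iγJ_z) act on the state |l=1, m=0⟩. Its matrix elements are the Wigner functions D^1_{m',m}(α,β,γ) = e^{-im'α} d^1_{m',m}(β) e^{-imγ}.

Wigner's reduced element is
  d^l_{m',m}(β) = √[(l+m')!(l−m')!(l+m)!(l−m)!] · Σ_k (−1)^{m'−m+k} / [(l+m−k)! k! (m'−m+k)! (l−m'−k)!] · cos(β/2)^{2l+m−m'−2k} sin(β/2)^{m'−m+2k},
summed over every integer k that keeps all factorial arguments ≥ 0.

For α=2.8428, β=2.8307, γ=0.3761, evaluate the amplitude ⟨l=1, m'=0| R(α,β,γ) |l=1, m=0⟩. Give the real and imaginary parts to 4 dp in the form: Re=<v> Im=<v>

First d^1_{0,0}(β=2.8307), then the phase factors e^{-i(0)α} and e^{-i(0)γ}:
With c≡cos(β/2)=0.154821 and s≡sin(β/2)=0.987943, N=[1·1·1·1]^{1/2}=1.000000
The bounds max(0,m−m')=0 and min(l+m,l−m')=1 give 2 terms
  k=0: (−1)^0·1.0000/(1)·0.1548^2·0.9879^0 = +0.023970
  k=1: (−1)^1·1.0000/(1)·0.1548^0·0.9879^2 = -0.976030
d^1_{0,0}(2.8307) = +0.023970 -0.976030 = -0.952061
Phases: e^{-i·(0)·2.8428}=+1.000000+0.000000i, e^{-i·(0)·0.3761}=+1.000000+0.000000i ⇒ D=-0.952061+0.000000i

Re=-0.9521 Im=0.0000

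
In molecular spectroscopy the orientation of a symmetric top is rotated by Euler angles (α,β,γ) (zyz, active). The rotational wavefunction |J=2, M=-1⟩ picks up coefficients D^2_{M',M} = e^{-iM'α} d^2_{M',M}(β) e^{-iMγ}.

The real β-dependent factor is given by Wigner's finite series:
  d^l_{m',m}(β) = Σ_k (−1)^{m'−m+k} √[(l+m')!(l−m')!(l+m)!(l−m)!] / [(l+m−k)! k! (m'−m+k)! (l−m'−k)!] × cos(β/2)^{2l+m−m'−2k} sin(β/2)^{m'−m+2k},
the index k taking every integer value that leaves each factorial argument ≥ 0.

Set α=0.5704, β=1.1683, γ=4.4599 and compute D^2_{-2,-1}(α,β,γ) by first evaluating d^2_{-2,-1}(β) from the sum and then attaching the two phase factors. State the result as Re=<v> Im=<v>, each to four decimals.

D^2_{-2,-1}(0.5704,1.1683,4.4599) = e^{-i·-2·0.5704}·d^2_{-2,-1}(1.1683)·e^{-i·-1·4.4599}. Compute d first:
Half-angle: c=0.834181, s=0.551491. N=√(1·24·1·6)=12.000000
Admissible k: 1..1 (factorial args all ≥0)
  k=1: (−1)^0·12.0000/(6)·0.8342^3·0.5515^1 = +0.640249
d^2_{-2,-1}(1.1683) = +0.640249
Phases: e^{-i·(-2)·0.5704}=+0.416867+0.908967i, e^{-i·(-1)·4.4599}=-0.249815-0.968294i ⇒ D=+0.496838-0.403820i

Re=0.4968 Im=-0.4038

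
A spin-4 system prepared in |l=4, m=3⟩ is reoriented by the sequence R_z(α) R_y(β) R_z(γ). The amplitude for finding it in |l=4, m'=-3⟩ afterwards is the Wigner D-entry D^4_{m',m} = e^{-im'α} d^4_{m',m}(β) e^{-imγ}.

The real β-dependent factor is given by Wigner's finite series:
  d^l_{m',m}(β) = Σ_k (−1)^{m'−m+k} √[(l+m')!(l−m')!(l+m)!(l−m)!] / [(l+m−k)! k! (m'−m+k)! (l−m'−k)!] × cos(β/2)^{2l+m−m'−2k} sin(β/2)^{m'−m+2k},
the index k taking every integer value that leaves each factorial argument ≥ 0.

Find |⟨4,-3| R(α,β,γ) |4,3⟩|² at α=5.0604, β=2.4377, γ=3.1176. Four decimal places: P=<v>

P=0.0011

First d^4_{-3,3}(β=2.4377), then the phase factors e^{-i(-3)α} and e^{-i(3)γ}:
Half-angle: c=0.344725, s=0.938704. N=√(1·5040·5040·1)=5040.000000
k: max(0,(3)−(-3))=6 … min(4+(3),4−(-3))=7
  k=6: (−1)^0·5040.0000/(720)·0.3447^2·0.9387^6 = +0.569135
  k=7: (−1)^1·5040.0000/(5040)·0.3447^0·0.9387^8 = -0.602876
d^4_{-3,3}(2.4377) = +0.569135 -0.602876 = -0.033740
|D^4_{-3,3}|² = |d^4_{-3,3}(β)|² = (-0.033740)² = 0.001138 (the z-rotation phases have unit modulus)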